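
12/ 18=2/ 3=0.67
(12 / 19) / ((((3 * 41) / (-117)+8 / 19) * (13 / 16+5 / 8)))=-0.70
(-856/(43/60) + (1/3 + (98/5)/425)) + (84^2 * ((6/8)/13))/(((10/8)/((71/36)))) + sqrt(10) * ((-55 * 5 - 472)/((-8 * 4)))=-477.94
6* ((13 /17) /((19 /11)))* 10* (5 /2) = 21450 /323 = 66.41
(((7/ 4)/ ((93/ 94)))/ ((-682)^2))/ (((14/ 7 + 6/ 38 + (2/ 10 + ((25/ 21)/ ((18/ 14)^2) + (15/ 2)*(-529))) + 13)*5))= -506331/ 2630532820073444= -0.00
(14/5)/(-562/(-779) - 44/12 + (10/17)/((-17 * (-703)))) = -349853574/367993445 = -0.95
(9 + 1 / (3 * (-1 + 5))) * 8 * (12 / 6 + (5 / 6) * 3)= 327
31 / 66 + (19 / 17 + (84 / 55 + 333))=1885603 / 5610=336.11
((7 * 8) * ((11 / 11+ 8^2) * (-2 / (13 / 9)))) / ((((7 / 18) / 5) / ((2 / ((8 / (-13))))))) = 210600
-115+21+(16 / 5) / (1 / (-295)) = -1038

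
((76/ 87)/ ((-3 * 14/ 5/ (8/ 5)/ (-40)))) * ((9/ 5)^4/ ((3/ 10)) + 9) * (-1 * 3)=-4457856/ 5075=-878.40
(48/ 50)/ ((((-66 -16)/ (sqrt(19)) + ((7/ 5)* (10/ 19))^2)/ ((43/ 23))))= -48369668* sqrt(19)/ 2208071875 -6085016/ 2208071875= -0.10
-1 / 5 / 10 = -1 / 50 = -0.02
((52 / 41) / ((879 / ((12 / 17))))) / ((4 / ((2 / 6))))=52 / 612663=0.00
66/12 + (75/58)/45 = 481/87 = 5.53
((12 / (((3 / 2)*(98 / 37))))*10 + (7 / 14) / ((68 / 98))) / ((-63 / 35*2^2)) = -57245 / 13328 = -4.30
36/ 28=9/ 7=1.29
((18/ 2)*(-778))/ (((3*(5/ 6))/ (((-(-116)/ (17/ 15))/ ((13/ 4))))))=-19493568/ 221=-88206.19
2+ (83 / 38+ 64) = 2591 / 38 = 68.18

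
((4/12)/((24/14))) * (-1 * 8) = -14/9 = -1.56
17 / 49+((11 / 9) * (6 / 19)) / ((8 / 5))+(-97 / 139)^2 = 232075639 / 215854212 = 1.08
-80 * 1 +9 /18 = -159 /2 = -79.50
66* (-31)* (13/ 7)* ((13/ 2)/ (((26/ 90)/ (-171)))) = 102335805/ 7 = 14619400.71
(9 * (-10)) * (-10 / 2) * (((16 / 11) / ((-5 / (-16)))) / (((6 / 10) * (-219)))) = -15.94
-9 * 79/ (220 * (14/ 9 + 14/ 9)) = -6399/ 6160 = -1.04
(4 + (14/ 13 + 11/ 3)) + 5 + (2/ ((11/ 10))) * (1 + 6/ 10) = 7144/ 429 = 16.65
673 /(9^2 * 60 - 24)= 673 /4836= 0.14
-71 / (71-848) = 0.09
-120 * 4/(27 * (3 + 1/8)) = -256/45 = -5.69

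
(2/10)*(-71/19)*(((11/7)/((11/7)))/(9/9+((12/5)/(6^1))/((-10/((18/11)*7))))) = -3905/2831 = -1.38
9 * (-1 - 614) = -5535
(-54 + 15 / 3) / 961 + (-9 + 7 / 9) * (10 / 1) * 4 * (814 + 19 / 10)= -2320876945 / 8649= -268340.50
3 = 3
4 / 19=0.21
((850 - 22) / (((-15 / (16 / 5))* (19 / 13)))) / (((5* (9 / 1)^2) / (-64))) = 1224704 / 64125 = 19.10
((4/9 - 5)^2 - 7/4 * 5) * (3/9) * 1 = 3889/972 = 4.00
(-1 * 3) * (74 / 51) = -74 / 17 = -4.35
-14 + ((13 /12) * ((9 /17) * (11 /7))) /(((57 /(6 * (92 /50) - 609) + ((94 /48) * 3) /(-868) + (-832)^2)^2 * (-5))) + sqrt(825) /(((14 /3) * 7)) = -682717974635627592340726832582 /48765569616829232004974701765 + 15 * sqrt(33) /98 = -13.12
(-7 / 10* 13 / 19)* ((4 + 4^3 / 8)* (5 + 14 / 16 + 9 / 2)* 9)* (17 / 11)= -3466827 / 4180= -829.38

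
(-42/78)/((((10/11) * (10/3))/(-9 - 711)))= 8316/65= 127.94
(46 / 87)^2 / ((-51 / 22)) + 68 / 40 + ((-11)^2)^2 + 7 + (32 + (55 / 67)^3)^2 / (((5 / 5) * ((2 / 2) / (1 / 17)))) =5137202814772079597657 / 349186542264952110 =14711.92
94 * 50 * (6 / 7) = 28200 / 7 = 4028.57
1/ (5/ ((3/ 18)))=0.03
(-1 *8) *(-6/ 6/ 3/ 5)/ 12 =2/ 45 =0.04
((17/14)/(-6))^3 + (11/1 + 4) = 8885647/592704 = 14.99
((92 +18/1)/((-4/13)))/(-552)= 715/1104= 0.65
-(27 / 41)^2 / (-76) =0.01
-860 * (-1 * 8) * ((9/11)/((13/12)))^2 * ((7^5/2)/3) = 224788919040/20449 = 10992660.72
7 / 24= 0.29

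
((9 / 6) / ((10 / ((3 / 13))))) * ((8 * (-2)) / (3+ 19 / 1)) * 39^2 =-2106 / 55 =-38.29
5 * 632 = 3160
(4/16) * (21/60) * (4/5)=7/100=0.07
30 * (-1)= -30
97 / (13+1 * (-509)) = -0.20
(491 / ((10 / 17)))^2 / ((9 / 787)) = 54832185883 / 900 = 60924650.98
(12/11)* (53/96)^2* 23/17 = 64607/143616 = 0.45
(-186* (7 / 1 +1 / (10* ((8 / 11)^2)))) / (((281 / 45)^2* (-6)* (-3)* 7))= -19255185 / 70749056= -0.27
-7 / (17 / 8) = -56 / 17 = -3.29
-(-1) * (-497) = -497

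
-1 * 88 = -88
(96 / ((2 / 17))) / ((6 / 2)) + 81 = 353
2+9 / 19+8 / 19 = 55 / 19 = 2.89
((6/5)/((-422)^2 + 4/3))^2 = 81/1783934209600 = 0.00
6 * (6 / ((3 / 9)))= 108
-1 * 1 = -1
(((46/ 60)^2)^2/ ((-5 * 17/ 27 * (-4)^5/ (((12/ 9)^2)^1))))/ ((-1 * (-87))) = 279841/ 127785600000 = 0.00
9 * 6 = 54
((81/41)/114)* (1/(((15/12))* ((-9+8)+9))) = 27/15580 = 0.00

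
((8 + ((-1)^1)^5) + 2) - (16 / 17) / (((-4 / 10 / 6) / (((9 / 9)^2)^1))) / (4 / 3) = 333 / 17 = 19.59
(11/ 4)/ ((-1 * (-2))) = 11/ 8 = 1.38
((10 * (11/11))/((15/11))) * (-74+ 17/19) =-10186/19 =-536.11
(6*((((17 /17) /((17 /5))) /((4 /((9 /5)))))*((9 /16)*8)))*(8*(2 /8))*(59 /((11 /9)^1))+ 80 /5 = 361.01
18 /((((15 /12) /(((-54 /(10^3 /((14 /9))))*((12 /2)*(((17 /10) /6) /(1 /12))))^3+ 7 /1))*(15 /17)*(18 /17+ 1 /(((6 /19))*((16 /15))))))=15235529263104 /1910400390625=7.98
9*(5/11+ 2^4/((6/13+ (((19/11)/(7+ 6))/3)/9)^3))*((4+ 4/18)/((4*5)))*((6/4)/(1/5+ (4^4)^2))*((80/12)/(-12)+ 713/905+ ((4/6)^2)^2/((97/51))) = 38447523311417923097/16635961508608058322915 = 0.00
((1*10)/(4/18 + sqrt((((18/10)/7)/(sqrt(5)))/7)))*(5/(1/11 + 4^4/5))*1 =-3274425000*5^(1/4)/1721035277 - 487154250*5^(3/4)/1721035277 + 1262992500*sqrt(5)/1721035277 + 8489250000/1721035277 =2.78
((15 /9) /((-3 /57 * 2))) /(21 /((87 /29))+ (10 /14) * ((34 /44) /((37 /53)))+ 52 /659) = -35672329 /17729979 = -2.01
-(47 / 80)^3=-103823 / 512000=-0.20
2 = 2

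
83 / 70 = 1.19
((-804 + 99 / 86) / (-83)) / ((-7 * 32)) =-69045 / 1598912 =-0.04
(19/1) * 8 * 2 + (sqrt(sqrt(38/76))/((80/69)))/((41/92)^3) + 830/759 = 1679046 * 2^(3/4)/344605 + 231566/759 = 313.29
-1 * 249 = -249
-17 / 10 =-1.70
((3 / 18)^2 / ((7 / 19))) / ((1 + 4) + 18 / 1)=19 / 5796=0.00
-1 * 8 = -8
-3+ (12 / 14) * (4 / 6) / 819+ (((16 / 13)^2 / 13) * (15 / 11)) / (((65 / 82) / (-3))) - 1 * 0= -498868813 / 138549411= -3.60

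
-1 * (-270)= 270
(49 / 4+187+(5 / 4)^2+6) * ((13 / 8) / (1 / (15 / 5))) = 129051 / 128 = 1008.21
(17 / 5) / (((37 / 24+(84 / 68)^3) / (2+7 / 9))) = 668168 / 242427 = 2.76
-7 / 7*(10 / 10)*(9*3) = -27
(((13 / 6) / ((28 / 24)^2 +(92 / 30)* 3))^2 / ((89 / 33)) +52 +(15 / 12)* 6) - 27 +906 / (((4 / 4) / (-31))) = -18045588372323 / 643256578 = -28053.48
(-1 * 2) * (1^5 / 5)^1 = -2 / 5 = -0.40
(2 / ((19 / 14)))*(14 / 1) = 392 / 19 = 20.63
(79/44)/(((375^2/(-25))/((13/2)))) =-1027/495000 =-0.00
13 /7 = 1.86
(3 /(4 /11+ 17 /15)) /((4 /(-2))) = -495 /494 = -1.00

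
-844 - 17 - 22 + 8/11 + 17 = -9518/11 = -865.27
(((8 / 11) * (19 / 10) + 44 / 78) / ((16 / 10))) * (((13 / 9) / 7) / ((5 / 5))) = 2087 / 8316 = 0.25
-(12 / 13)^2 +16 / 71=-7520 / 11999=-0.63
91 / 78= 7 / 6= 1.17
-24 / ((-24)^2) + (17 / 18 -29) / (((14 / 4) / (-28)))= 16157 / 72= 224.40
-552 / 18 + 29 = -5 / 3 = -1.67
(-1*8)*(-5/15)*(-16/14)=-64/21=-3.05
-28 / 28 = -1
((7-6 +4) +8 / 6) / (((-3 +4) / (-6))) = -38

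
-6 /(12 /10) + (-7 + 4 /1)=-8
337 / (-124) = -337 / 124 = -2.72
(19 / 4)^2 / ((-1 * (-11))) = 361 / 176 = 2.05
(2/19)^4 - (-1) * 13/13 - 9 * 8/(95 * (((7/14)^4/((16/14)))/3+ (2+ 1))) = 29771857/39747905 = 0.75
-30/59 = -0.51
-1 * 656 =-656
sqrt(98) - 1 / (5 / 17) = -17 / 5 +7 * sqrt(2) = 6.50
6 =6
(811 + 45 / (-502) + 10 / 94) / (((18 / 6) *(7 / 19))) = 363567451 / 495474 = 733.78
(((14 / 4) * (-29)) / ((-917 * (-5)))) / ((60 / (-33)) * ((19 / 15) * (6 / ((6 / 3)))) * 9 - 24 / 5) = 319 / 965208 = 0.00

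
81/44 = 1.84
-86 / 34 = -43 / 17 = -2.53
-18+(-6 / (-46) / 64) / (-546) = -4822273 / 267904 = -18.00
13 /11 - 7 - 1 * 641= -7115 /11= -646.82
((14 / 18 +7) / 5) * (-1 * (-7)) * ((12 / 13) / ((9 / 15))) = 1960 / 117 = 16.75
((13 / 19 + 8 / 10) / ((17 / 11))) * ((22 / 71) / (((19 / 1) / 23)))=784806 / 2178635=0.36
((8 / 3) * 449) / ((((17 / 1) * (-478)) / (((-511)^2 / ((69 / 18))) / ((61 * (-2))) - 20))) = 1457315708 / 17101167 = 85.22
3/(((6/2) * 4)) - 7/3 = -25/12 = -2.08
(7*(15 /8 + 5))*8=385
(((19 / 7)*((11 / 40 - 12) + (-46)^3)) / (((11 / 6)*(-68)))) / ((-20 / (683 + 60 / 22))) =-1674190068459 / 23038400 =-72669.55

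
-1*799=-799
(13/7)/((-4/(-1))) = 13/28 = 0.46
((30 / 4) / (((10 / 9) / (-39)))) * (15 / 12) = -5265 / 16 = -329.06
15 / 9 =5 / 3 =1.67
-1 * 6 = -6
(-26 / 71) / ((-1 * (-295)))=-26 / 20945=-0.00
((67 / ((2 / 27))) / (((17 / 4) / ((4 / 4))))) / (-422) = -1809 / 3587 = -0.50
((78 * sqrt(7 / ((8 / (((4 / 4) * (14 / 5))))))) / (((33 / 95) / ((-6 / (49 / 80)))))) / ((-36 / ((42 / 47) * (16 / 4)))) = 79040 * sqrt(5) / 517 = 341.85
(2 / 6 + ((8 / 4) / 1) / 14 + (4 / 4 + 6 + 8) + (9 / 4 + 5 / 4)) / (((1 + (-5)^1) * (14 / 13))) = -10361 / 2352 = -4.41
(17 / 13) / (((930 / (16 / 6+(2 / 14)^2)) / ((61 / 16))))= 81923 / 5687136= 0.01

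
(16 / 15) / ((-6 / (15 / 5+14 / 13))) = -424 / 585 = -0.72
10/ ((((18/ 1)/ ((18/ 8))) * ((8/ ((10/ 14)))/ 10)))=125/ 112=1.12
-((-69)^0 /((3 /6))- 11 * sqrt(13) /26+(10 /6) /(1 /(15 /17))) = -59 /17+11 * sqrt(13) /26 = -1.95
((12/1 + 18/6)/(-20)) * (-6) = 9/2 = 4.50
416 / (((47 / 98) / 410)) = 16714880 / 47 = 355635.74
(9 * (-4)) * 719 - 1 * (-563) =-25321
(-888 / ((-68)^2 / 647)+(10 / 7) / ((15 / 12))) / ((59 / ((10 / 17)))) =-1.23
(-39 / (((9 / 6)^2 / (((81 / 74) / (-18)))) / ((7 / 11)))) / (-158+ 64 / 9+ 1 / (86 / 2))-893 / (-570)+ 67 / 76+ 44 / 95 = 15749588513 / 5417894460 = 2.91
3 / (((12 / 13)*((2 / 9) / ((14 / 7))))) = 29.25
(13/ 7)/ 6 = 13/ 42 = 0.31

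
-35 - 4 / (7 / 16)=-309 / 7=-44.14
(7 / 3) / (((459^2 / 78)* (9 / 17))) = 0.00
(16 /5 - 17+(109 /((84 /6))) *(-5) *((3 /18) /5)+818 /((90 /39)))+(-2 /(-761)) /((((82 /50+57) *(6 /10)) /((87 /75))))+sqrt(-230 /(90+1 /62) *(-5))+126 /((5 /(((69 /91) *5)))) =10 *sqrt(3979253) /5581+88305348309 /203043932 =438.48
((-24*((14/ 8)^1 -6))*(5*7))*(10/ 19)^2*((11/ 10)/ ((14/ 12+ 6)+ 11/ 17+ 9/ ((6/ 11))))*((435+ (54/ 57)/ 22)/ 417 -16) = -19777717890/ 29555431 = -669.17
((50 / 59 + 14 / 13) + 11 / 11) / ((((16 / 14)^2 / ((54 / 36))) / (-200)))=-8243025 / 12272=-671.69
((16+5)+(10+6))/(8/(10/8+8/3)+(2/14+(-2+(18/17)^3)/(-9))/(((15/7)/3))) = 76893363/4923277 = 15.62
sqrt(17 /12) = sqrt(51) /6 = 1.19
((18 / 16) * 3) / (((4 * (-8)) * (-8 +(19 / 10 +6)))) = 135 / 128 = 1.05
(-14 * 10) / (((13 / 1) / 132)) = -18480 / 13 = -1421.54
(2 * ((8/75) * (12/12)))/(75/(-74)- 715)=-1184/3973875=-0.00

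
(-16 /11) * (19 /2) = -152 /11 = -13.82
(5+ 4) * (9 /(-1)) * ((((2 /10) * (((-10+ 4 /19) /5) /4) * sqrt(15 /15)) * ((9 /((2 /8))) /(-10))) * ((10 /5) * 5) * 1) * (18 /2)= -1220346 /475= -2569.15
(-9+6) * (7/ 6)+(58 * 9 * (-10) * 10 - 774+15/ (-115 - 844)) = -101610875/ 1918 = -52977.52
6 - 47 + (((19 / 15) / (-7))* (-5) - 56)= -2018 / 21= -96.10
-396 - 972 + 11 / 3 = -4093 / 3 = -1364.33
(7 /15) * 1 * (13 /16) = 91 /240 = 0.38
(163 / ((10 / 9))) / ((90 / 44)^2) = 39446 / 1125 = 35.06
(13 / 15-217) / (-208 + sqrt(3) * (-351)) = -51872 / 376545 + 29178 * sqrt(3) / 125515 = 0.26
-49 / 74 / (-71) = 49 / 5254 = 0.01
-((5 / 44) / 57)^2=-25 / 6290064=-0.00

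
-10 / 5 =-2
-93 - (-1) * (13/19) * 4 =-1715/19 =-90.26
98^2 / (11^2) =9604 / 121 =79.37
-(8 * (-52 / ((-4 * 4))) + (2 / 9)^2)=-2110 / 81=-26.05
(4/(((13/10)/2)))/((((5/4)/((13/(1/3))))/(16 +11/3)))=3776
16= 16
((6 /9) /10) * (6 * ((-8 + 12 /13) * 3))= -552 /65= -8.49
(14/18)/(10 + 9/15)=0.07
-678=-678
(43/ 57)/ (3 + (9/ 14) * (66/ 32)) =9632/ 55233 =0.17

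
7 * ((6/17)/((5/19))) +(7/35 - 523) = -8728/17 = -513.41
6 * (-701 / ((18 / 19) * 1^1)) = -13319 / 3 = -4439.67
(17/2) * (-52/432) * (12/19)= -221/342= -0.65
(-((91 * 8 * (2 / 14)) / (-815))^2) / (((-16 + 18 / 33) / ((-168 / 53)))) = -9993984 / 2992333625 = -0.00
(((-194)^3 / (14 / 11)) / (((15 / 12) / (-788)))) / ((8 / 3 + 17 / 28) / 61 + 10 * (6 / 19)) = 1760430037377792 / 1563325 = 1126080653.34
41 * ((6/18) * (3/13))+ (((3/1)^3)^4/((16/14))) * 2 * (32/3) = 128963057/13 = 9920235.15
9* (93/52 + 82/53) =82737/2756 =30.02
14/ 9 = 1.56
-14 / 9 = -1.56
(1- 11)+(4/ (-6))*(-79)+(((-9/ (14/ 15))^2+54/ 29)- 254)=-1986329/ 17052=-116.49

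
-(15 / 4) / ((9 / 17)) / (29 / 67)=-5695 / 348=-16.36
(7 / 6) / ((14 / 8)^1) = 2 / 3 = 0.67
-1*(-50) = 50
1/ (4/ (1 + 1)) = 1/ 2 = 0.50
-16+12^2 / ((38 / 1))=-12.21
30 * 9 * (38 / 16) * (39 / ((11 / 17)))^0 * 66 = 84645 / 2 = 42322.50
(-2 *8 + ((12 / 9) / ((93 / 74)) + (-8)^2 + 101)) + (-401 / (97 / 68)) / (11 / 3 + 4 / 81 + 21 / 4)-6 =8860866377 / 78618015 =112.71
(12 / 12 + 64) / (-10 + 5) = -13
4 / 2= 2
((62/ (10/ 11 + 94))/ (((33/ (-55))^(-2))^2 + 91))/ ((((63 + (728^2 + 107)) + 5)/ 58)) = 3069/ 4239151364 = 0.00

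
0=0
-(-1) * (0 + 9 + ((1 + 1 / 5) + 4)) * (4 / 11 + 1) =213 / 11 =19.36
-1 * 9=-9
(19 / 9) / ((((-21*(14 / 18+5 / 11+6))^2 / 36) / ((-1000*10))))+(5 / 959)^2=-32.95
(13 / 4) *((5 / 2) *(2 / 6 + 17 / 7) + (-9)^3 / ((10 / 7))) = -1636.03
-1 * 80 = -80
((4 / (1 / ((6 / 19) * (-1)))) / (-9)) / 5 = 8 / 285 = 0.03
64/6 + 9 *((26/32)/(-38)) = 19105/1824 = 10.47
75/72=25/24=1.04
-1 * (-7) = 7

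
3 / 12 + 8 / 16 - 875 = -3497 / 4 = -874.25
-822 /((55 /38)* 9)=-10412 /165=-63.10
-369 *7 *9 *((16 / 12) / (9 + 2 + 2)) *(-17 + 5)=28611.69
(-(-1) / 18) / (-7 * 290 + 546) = -1 / 26712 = -0.00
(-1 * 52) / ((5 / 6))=-312 / 5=-62.40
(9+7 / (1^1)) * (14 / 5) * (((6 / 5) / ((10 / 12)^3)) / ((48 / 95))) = 114912 / 625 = 183.86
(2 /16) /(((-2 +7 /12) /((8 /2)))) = -6 /17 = -0.35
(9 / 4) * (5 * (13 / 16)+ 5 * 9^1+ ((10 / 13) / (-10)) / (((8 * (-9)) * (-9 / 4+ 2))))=91837 / 832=110.38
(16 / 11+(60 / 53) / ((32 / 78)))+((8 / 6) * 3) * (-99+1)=-904317 / 2332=-387.79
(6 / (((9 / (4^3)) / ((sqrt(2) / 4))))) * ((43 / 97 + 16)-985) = -3006400 * sqrt(2) / 291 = -14610.62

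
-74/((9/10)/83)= -61420/9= -6824.44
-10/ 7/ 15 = -2/ 21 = -0.10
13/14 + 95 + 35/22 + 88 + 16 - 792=-45467/77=-590.48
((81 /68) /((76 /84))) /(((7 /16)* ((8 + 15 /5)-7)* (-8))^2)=243 /36176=0.01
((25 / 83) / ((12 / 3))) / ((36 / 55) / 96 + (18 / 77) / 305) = 46970 / 4731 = 9.93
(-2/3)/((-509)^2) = -2/777243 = -0.00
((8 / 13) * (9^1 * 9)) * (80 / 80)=648 / 13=49.85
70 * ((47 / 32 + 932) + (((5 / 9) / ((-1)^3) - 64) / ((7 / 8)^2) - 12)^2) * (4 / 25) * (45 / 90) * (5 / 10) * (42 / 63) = 1296817967 / 68040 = 19059.64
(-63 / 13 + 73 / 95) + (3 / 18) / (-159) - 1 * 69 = -73.08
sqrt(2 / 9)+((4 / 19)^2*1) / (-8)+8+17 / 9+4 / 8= sqrt(2) / 3+67471 / 6498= 10.85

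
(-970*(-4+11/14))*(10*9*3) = 5892750/7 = 841821.43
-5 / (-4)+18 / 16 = 19 / 8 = 2.38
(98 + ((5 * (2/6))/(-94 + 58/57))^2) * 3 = 330339483/1123600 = 294.00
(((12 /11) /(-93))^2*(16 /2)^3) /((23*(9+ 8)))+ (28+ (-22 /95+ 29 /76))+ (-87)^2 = 6908221001193 /909317420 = 7597.15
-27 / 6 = -9 / 2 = -4.50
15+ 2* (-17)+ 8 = -11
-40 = -40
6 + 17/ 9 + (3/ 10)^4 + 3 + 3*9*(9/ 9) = 3410729/ 90000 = 37.90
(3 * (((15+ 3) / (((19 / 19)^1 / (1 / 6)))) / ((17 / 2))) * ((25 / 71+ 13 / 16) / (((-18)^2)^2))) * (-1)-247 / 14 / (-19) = 27113705 / 29199744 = 0.93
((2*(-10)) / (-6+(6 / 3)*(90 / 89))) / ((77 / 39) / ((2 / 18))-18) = -11570 / 531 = -21.79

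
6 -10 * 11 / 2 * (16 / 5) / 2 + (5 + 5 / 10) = -153 / 2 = -76.50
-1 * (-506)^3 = 129554216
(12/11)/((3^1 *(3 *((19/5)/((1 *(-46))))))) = -920/627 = -1.47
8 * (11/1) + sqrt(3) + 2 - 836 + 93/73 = -54365/73 + sqrt(3) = -742.99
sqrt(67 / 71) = sqrt(4757) / 71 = 0.97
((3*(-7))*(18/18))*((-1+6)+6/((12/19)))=-609/2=-304.50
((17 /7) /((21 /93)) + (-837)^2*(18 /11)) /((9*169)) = 617907655 /819819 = 753.71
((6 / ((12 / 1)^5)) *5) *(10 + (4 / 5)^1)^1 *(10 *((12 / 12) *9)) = 15 / 128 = 0.12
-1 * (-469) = 469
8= 8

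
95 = 95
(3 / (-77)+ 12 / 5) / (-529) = -909 / 203665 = -0.00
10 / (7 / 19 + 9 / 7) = 133 / 22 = 6.05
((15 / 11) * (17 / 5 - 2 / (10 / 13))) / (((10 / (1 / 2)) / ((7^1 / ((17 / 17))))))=21 / 55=0.38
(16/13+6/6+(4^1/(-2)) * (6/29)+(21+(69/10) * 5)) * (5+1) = 129651/377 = 343.90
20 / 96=5 / 24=0.21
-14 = -14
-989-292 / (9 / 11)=-12113 / 9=-1345.89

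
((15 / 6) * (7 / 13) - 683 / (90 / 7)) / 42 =-4327 / 3510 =-1.23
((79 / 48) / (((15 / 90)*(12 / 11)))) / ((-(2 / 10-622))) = 4345 / 298464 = 0.01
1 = 1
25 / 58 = 0.43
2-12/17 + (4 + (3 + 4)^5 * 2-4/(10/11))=2857266/85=33614.89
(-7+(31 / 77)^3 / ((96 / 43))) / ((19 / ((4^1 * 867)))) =-1272.35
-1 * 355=-355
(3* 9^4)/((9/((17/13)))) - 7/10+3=372089/130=2862.22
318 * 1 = 318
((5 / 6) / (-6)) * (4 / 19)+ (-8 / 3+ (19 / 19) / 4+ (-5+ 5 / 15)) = -4865 / 684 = -7.11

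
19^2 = 361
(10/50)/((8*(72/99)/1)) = 11/320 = 0.03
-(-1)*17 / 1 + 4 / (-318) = 16.99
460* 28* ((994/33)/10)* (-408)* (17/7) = -422855552/11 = -38441413.82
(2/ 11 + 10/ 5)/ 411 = 8/ 1507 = 0.01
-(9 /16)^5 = -59049 /1048576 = -0.06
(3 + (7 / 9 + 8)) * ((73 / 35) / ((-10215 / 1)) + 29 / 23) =1098853876 / 74007675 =14.85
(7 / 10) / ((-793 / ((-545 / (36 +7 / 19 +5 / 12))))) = 86982 / 6650891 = 0.01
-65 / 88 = -0.74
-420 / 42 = -10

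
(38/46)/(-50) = -19/1150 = -0.02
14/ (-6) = -7/ 3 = -2.33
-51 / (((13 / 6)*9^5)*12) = -0.00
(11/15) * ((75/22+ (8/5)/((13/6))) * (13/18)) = 659/300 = 2.20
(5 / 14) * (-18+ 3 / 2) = -165 / 28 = -5.89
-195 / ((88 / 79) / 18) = -3151.02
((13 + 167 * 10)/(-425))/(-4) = 99/100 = 0.99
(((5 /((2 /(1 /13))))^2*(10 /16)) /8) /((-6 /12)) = -0.01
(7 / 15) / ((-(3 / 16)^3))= -28672 / 405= -70.80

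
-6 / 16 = -3 / 8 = -0.38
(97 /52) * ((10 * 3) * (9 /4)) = 13095 /104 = 125.91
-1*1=-1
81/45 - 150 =-741/5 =-148.20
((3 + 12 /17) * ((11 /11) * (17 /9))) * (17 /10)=119 /10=11.90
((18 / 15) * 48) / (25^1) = 288 / 125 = 2.30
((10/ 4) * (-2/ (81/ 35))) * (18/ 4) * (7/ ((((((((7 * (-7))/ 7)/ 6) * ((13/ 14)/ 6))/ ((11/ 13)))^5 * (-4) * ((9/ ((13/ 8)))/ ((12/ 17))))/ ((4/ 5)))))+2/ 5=-3534222909523718/ 901382446705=-3920.89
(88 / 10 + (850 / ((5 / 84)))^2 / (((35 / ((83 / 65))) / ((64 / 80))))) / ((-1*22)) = -193431454 / 715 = -270533.50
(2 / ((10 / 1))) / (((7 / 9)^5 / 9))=531441 / 84035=6.32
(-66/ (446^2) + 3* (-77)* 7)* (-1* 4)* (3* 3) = 2894825142/ 49729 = 58212.01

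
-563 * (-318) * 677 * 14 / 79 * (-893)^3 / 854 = -86313466738337226 / 4819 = -17911074234973.49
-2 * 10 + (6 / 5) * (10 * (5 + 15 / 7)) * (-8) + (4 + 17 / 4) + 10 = -19249 / 28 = -687.46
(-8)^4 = 4096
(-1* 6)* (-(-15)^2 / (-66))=-225 / 11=-20.45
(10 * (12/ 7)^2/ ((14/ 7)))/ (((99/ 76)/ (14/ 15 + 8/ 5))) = 28.58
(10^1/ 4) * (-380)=-950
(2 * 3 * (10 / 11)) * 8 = 43.64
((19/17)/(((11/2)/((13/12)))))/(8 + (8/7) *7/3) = 247/11968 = 0.02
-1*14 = -14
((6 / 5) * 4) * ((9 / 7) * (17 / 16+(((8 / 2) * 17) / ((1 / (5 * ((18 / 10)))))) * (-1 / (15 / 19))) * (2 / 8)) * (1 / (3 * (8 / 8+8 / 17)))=-9475443 / 35000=-270.73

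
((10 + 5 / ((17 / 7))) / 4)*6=615 / 34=18.09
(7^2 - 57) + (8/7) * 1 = -48/7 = -6.86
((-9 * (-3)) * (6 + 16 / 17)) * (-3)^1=-9558 / 17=-562.24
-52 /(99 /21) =-11.03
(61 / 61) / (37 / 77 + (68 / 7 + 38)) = 77 / 3711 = 0.02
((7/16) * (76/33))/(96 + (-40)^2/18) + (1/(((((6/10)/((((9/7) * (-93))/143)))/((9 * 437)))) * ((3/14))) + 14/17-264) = -32164095361/1244672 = -25841.42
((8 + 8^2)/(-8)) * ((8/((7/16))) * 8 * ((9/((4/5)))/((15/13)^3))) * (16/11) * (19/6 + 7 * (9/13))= -8652800/77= -112374.03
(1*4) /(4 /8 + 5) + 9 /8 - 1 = 75 /88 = 0.85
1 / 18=0.06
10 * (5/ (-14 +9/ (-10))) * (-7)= 3500/ 149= 23.49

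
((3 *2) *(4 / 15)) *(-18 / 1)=-144 / 5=-28.80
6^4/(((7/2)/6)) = 15552/7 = 2221.71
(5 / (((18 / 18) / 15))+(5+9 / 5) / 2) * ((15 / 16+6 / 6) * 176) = 133672 / 5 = 26734.40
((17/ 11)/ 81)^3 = 4913/ 707347971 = 0.00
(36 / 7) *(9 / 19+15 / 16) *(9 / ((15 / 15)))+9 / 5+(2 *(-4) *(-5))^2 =4434533 / 2660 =1667.12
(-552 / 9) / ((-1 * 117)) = 184 / 351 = 0.52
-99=-99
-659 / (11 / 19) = -12521 / 11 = -1138.27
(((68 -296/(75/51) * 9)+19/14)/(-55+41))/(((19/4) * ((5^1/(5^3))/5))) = 3048785/931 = 3274.74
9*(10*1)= 90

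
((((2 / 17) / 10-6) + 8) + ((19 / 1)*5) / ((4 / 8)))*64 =1044544 / 85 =12288.75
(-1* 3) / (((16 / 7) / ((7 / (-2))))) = 147 / 32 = 4.59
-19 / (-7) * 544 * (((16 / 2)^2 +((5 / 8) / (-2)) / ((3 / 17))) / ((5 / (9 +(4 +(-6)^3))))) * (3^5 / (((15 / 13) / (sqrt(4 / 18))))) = -6547139586 * sqrt(2) / 25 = -370362143.89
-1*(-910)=910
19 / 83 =0.23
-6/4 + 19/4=13/4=3.25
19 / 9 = 2.11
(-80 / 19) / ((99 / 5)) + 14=25934 / 1881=13.79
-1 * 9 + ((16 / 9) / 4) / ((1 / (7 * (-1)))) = -109 / 9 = -12.11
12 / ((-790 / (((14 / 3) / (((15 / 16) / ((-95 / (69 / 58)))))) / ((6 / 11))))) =2715328 / 245295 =11.07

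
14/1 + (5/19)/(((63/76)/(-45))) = -2/7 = -0.29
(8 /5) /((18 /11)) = 44 /45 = 0.98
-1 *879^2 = -772641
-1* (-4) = 4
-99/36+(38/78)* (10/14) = -2623/1092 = -2.40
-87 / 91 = -0.96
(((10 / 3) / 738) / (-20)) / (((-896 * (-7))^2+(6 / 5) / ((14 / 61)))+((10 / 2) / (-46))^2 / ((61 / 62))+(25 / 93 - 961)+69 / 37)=-1295439005 / 225645227603485334082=-0.00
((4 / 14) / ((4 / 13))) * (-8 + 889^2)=10274069 / 14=733862.07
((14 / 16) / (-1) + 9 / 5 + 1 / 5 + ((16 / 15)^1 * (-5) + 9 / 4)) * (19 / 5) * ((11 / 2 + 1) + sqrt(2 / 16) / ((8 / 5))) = -11609 / 240 -893 * sqrt(2) / 768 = -50.02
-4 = -4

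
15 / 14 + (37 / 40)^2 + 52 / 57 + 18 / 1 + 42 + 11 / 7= 41119831 / 638400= 64.41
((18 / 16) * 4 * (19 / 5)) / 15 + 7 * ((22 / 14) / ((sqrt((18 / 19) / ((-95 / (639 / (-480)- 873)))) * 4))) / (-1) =0.21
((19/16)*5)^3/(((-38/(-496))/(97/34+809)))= 38613146625/17408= 2218126.53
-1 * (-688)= 688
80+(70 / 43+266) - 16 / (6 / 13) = 40372 / 129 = 312.96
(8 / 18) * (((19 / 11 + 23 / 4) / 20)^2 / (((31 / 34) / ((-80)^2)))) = 14720776 / 33759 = 436.05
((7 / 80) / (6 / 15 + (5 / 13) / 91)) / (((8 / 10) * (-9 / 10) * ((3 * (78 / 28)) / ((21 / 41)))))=-780325 / 42349392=-0.02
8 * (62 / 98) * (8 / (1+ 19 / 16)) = 31744 / 1715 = 18.51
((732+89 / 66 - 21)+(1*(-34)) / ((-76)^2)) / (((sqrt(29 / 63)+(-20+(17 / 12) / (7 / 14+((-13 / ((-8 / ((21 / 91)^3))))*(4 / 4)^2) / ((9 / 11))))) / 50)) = -154964185215144725 / 75147293768426 - 853164004360475*sqrt(203) / 150294587536852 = -2143.02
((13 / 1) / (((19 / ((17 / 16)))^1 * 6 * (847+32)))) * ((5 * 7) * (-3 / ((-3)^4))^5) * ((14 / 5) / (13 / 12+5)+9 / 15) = -66521 / 186600533268384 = -0.00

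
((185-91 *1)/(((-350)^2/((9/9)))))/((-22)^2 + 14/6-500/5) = 141/70988750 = 0.00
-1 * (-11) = 11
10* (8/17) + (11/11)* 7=11.71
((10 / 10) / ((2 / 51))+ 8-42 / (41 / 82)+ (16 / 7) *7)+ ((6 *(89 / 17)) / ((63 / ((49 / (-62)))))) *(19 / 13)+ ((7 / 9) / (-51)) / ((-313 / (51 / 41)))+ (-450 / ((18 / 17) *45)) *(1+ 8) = -190024846745 / 1582539894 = -120.08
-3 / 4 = -0.75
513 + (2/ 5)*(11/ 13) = 33367/ 65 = 513.34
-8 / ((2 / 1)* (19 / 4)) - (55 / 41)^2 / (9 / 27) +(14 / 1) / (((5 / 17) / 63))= 477896761 / 159695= 2992.56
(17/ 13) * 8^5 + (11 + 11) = 557342/ 13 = 42872.46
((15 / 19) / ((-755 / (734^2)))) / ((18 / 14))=-438.17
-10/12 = -5/6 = -0.83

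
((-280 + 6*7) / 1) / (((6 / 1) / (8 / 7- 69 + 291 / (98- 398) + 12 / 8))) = 801193 / 300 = 2670.64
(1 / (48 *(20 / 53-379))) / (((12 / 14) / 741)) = -91637 / 1926432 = -0.05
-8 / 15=-0.53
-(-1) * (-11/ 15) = -11/ 15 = -0.73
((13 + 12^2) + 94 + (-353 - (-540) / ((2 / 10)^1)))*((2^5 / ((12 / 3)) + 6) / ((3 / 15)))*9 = 1636740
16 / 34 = 8 / 17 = 0.47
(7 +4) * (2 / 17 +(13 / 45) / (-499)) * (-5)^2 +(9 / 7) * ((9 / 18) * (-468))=-143581517 / 534429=-268.66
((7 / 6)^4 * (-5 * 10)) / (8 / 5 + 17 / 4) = -300125 / 18954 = -15.83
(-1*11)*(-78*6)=5148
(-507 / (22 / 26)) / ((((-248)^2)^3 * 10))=-6591 / 25591914144727040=-0.00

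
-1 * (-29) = 29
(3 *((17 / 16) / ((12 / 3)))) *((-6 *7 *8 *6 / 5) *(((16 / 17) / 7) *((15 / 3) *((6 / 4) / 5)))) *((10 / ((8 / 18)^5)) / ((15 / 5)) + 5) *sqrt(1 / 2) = -1635795 *sqrt(2) / 256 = -9036.58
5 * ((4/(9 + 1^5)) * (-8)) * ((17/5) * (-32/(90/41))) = 178432/225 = 793.03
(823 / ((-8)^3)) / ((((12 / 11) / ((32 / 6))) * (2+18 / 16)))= -9053 / 3600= -2.51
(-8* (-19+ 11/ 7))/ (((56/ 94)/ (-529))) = -6066572/ 49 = -123807.59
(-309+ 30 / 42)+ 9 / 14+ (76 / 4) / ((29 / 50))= -111603 / 406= -274.88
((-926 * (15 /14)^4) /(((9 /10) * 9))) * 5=-7234375 /9604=-753.27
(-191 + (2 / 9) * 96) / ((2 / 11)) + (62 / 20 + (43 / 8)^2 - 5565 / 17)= -20049593 / 16320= -1228.53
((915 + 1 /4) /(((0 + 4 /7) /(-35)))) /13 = -896945 /208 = -4312.24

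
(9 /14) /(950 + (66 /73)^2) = 47961 /70936684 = 0.00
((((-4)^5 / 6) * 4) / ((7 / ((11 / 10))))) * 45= -33792 / 7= -4827.43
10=10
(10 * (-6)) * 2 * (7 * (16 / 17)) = -13440 / 17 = -790.59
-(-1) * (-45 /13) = -45 /13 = -3.46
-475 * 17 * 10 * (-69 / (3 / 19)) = 35287750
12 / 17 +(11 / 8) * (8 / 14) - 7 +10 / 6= -2743 / 714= -3.84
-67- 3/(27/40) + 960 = 7997/9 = 888.56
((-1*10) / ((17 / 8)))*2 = -160 / 17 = -9.41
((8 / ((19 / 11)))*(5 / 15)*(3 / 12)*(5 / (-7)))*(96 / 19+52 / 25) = -10648 / 5415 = -1.97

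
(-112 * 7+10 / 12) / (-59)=4699 / 354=13.27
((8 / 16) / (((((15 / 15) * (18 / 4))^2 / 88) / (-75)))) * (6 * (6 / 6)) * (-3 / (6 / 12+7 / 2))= 2200 / 3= 733.33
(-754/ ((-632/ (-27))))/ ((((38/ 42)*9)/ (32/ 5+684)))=-20497113/ 7505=-2731.13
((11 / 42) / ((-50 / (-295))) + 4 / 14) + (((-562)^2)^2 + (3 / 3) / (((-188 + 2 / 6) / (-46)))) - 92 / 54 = 212297782052327483 / 2128140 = 99757432336.37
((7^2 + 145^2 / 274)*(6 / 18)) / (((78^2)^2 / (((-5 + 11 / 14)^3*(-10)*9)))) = 0.01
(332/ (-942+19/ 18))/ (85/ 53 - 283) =158364/ 126299209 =0.00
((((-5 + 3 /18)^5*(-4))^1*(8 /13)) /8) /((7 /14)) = 20511149 /12636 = 1623.23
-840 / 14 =-60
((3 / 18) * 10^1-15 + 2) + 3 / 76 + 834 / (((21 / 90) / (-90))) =-513428425 / 1596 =-321697.01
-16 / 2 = -8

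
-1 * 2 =-2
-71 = -71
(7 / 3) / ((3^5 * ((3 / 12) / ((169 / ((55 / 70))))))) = 66248 / 8019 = 8.26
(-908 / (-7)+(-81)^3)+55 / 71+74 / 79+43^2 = -20788210531 / 39263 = -529460.57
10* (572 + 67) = 6390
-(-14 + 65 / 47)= 593 / 47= 12.62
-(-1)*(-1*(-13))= 13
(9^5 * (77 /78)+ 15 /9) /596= 4546903 /46488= 97.81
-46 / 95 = -0.48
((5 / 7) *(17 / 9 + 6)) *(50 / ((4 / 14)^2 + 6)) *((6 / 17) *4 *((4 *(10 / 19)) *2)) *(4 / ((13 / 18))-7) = -39760000 / 98787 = -402.48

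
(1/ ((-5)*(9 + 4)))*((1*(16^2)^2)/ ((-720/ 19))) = 77824/ 2925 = 26.61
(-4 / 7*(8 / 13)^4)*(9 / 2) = -73728 / 199927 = -0.37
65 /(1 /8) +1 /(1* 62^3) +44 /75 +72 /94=521.35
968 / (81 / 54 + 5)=1936 / 13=148.92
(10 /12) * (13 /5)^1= 13 /6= 2.17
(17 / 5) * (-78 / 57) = -442 / 95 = -4.65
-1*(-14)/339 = 0.04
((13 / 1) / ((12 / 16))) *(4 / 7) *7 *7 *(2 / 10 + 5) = 37856 / 15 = 2523.73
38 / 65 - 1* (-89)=5823 / 65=89.58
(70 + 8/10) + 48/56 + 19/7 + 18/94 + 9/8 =996053/13160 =75.69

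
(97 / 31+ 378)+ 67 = 13892 / 31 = 448.13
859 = 859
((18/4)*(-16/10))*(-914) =32904/5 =6580.80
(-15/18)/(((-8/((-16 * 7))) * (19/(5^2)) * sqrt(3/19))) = -875 * sqrt(57)/171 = -38.63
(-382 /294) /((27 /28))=-764 /567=-1.35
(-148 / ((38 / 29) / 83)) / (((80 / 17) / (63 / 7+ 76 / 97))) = -1436788847 / 73720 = -19489.81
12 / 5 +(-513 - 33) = -2718 / 5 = -543.60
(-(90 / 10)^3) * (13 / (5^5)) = -9477 / 3125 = -3.03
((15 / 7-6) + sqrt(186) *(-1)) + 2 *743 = 10375 / 7-sqrt(186) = 1468.50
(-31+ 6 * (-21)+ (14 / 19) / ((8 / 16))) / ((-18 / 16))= 7880 / 57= 138.25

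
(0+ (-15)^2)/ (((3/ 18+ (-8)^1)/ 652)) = -880200/ 47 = -18727.66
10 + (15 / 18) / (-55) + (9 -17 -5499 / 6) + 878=-1205 / 33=-36.52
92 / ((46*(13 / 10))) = 20 / 13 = 1.54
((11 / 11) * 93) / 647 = 0.14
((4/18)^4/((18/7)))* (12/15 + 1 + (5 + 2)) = 2464/295245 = 0.01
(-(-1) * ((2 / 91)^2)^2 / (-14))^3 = -512 / 110609092182866440454328583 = -0.00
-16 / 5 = -3.20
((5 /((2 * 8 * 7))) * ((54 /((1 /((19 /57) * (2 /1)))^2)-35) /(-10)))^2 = 121 /50176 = 0.00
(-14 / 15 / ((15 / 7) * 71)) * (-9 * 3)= 294 / 1775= 0.17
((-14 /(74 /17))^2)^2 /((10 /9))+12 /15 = 1819798577 /18741610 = 97.10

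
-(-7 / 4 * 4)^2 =-49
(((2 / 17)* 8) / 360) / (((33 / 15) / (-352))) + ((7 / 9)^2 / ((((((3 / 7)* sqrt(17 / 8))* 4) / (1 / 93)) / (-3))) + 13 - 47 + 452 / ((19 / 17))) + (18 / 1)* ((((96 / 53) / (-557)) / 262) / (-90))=20798037345026 / 56210493285 - 343* sqrt(34) / 256122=369.99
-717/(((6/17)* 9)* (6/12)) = -4063/9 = -451.44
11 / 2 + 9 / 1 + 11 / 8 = 127 / 8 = 15.88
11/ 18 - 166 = -2977/ 18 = -165.39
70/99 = 0.71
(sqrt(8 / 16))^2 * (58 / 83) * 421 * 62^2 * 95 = 4458482620 / 83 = 53716658.07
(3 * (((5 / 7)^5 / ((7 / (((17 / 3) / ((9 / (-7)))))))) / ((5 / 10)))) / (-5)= 0.14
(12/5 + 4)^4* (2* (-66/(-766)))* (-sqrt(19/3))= -23068672* sqrt(57)/239375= -727.58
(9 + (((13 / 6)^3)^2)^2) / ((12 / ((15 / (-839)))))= -116588380817525 / 7305281519616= -15.96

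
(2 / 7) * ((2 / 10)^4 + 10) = 1786 / 625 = 2.86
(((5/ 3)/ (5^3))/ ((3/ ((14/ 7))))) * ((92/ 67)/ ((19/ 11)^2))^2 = 247842848/ 131627468025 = 0.00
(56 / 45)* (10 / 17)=112 / 153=0.73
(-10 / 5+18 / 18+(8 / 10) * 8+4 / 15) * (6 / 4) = 17 / 2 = 8.50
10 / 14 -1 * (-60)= 425 / 7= 60.71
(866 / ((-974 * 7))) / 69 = -433 / 235221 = -0.00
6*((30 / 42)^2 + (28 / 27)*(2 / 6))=6794 / 1323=5.14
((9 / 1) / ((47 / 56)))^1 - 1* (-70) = 3794 / 47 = 80.72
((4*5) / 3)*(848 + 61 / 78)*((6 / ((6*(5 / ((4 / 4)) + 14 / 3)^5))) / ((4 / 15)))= 134065125 / 533289874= 0.25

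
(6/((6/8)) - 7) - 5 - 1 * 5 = -9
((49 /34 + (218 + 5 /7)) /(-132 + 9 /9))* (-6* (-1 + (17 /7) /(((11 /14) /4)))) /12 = 6549625 /685916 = 9.55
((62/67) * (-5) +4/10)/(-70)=708/11725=0.06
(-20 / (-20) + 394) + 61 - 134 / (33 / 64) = 6472 / 33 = 196.12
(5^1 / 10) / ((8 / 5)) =0.31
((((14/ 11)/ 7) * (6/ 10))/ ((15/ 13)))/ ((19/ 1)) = 26/ 5225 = 0.00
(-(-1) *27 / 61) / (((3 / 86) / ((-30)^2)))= 696600 / 61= 11419.67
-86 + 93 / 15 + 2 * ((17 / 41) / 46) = -376172 / 4715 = -79.78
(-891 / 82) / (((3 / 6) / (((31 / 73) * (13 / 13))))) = -27621 / 2993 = -9.23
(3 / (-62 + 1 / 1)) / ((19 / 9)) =-27 / 1159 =-0.02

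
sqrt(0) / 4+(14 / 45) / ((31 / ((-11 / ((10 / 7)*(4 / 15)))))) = -539 / 1860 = -0.29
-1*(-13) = 13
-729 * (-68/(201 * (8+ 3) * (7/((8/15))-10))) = 132192/18425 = 7.17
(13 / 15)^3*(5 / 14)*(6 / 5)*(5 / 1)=2197 / 1575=1.39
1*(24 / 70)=12 / 35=0.34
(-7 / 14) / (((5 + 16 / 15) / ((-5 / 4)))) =75 / 728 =0.10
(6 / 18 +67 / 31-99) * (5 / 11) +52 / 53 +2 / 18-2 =-7282778 / 162657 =-44.77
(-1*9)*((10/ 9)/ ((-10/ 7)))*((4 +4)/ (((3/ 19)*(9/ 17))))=18088/ 27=669.93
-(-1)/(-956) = -1/956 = -0.00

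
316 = 316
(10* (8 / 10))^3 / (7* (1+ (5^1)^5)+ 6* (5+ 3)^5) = 256 / 109245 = 0.00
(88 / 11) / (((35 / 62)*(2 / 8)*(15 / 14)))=3968 / 75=52.91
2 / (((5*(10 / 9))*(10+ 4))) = 9 / 350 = 0.03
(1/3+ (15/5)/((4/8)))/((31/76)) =1444/93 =15.53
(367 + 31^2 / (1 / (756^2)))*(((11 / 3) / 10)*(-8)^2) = 193334754976 / 15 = 12888983665.07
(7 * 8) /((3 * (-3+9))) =28 /9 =3.11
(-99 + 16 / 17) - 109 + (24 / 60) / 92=-809583 / 3910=-207.05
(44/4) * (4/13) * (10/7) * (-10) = -4400/91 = -48.35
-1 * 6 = -6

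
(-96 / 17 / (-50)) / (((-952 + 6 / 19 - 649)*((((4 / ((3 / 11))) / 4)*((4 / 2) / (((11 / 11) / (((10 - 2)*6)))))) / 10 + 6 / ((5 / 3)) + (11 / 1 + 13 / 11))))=-2508 / 1812158605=-0.00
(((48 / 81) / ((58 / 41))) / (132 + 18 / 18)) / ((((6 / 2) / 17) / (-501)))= -8.94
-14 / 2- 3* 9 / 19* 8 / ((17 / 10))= -4421 / 323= -13.69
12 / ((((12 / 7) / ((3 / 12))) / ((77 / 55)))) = 49 / 20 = 2.45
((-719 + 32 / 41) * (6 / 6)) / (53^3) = -29447 / 6103957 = -0.00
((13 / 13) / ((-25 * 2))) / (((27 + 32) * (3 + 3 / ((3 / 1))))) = -1 / 11800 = -0.00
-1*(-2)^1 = 2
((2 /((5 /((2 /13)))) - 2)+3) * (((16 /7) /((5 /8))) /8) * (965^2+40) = 205623312 /455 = 451919.37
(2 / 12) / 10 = 1 / 60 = 0.02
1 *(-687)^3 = -324242703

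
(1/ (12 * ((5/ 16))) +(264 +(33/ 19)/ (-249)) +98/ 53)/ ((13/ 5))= 333624529/ 3259659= 102.35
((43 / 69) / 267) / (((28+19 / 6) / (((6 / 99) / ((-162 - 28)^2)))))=0.00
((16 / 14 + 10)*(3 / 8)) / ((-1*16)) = -117 / 448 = -0.26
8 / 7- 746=-5214 / 7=-744.86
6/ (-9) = -2/ 3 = -0.67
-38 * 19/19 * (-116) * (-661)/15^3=-2913688/3375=-863.31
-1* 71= -71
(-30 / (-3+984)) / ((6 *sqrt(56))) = -0.00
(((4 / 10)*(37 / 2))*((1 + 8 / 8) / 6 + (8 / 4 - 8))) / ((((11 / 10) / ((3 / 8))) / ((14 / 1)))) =-4403 / 22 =-200.14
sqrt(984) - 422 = -422+2 * sqrt(246) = -390.63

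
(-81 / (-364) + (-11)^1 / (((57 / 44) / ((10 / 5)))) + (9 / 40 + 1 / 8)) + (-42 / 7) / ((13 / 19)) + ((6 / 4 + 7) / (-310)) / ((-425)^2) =-860355831437 / 34169362500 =-25.18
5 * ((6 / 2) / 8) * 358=2685 / 4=671.25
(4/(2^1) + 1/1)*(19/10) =57/10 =5.70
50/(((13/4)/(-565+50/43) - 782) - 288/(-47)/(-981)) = -1910879000/29886606569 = -0.06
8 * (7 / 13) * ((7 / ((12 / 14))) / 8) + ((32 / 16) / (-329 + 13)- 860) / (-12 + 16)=-5190971 / 24648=-210.60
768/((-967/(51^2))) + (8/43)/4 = -85893490/41581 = -2065.69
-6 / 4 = -3 / 2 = -1.50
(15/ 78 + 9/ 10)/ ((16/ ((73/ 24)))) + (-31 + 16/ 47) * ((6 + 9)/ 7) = -537805193/ 8211840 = -65.49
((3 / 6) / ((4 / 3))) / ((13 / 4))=3 / 26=0.12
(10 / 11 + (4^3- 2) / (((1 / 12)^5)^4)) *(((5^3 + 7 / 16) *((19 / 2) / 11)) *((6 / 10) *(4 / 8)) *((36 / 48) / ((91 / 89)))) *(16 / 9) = 4436804370417394914541183364577 / 440440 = 10073572723679490769551320.00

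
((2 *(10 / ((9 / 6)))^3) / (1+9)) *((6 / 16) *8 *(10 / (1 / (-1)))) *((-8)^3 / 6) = 4096000 / 27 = 151703.70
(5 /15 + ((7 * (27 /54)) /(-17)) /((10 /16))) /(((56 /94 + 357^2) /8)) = 376 /1527483405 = 0.00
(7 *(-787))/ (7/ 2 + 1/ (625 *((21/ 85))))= -28922250/ 18409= -1571.09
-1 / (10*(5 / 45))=-9 / 10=-0.90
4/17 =0.24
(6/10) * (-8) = -24/5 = -4.80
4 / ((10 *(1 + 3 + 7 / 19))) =38 / 415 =0.09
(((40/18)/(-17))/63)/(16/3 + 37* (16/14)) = -0.00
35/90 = 0.39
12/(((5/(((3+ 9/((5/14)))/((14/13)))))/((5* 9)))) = 98982/35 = 2828.06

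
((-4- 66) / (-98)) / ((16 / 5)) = 0.22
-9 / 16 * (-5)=45 / 16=2.81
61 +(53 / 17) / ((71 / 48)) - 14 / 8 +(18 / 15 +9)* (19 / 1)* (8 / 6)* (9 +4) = 82572263 / 24140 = 3420.56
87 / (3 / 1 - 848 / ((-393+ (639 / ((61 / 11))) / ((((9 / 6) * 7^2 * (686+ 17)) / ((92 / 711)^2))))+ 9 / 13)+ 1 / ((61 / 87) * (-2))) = 19.56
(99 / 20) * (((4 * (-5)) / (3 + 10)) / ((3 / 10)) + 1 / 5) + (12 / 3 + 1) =-25213 / 1300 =-19.39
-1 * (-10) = 10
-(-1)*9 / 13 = 9 / 13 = 0.69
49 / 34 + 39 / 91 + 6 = 1873 / 238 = 7.87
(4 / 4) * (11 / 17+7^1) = 130 / 17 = 7.65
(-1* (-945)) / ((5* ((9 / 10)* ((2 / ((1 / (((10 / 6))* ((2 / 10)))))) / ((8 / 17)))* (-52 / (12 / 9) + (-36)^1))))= -168 / 85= -1.98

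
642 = 642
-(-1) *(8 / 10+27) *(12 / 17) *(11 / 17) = 18348 / 1445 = 12.70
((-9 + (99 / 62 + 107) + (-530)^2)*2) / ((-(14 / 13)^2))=-2944313775 / 6076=-484580.94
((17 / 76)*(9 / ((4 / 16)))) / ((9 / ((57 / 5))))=51 / 5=10.20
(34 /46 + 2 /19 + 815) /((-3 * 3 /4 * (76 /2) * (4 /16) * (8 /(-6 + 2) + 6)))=-713048 /74727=-9.54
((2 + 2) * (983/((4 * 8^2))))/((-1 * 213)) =-0.07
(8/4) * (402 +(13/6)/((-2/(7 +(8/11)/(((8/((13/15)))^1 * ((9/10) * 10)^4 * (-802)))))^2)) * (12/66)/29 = 7752843126875416789117/1442775084955886226600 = 5.37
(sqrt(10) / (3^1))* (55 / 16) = 55* sqrt(10) / 48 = 3.62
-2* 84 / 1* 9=-1512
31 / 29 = 1.07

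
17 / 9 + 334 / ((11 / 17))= 51289 / 99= 518.07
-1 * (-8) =8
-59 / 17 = -3.47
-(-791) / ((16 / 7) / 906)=2508261 / 8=313532.62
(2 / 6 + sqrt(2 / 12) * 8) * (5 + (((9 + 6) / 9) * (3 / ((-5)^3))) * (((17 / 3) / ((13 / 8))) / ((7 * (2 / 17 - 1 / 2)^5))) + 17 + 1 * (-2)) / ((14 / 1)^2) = 14215178041 / 372508984575 + 56860712164 * sqrt(6) / 372508984575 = 0.41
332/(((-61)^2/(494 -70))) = 37.83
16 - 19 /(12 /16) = -28 /3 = -9.33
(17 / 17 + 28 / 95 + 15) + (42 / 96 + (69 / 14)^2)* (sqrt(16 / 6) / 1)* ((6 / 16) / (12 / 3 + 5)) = 19387* sqrt(6) / 28224 + 1548 / 95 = 17.98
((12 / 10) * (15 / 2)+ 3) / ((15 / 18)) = 14.40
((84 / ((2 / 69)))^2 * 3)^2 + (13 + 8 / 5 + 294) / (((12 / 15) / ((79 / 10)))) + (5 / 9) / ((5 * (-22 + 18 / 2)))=2970857952166999829 / 4680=634798707727991.42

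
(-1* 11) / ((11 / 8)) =-8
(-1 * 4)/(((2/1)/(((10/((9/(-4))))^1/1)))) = 80/9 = 8.89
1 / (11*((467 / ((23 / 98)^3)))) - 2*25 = -241745153033 / 4834903304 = -50.00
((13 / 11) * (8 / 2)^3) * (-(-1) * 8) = 6656 / 11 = 605.09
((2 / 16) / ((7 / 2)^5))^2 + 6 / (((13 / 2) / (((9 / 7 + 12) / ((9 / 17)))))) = 85065403764 / 3672178237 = 23.16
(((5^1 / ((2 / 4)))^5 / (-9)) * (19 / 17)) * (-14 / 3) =26600000 / 459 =57952.07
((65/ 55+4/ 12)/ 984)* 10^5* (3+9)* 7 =17500000/ 1353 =12934.22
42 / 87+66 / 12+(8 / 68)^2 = 100515 / 16762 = 6.00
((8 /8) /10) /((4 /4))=1 /10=0.10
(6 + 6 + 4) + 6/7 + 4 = 146/7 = 20.86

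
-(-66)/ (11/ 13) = 78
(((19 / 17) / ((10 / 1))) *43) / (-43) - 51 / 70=-100 / 119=-0.84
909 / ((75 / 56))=16968 / 25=678.72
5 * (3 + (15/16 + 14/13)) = 5215/208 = 25.07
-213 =-213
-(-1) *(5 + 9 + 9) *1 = 23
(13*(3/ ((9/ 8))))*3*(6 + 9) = 1560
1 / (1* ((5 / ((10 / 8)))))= 1 / 4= 0.25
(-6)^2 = 36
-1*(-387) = 387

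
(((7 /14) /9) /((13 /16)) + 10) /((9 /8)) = 9424 /1053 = 8.95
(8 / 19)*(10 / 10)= 8 / 19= 0.42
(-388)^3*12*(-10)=7009328640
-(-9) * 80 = 720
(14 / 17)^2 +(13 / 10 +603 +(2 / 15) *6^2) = 1762259 / 2890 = 609.78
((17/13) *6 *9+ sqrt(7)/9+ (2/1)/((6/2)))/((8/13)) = 13 *sqrt(7)/72+ 695/6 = 116.31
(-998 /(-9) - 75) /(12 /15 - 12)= -1615 /504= -3.20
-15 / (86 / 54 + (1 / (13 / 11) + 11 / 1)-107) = 1053 / 6568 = 0.16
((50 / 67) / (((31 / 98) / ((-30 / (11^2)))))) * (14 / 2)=-1029000 / 251317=-4.09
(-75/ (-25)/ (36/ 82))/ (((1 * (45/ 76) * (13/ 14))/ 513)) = 414428/ 65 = 6375.82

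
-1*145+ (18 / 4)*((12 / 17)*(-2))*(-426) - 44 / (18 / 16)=385903 / 153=2522.24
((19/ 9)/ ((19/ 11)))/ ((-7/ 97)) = -1067/ 63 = -16.94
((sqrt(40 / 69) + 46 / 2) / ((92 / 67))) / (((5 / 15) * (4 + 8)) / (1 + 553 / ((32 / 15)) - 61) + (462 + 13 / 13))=142375 * sqrt(690) / 3122954674 + 427125 / 11807012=0.04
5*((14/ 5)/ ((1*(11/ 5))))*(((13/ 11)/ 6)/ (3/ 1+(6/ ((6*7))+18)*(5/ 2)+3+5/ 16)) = 50960/ 2100681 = 0.02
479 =479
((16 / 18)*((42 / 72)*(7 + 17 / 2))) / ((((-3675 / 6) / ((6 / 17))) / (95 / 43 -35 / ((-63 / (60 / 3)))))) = -127844 / 2072385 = -0.06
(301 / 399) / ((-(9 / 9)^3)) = -43 / 57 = -0.75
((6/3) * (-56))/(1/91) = -10192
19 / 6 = 3.17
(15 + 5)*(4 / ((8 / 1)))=10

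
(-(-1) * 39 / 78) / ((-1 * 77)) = -1 / 154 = -0.01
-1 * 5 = -5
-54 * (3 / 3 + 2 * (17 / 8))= -567 / 2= -283.50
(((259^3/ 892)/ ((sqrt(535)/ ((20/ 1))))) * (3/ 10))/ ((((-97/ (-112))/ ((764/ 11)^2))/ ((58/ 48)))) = 2058647775415952 * sqrt(535)/ 1400282785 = 34005032.06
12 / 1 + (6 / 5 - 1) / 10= 601 / 50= 12.02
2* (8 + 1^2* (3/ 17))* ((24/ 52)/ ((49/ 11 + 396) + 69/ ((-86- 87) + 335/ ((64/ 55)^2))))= 1863954972/ 99126419093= 0.02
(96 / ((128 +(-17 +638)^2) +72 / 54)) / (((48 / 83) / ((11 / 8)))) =2739 / 4629244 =0.00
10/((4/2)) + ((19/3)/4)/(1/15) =115/4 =28.75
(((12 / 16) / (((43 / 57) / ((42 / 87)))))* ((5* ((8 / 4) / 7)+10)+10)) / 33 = 4275 / 13717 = 0.31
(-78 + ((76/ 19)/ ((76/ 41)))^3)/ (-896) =0.08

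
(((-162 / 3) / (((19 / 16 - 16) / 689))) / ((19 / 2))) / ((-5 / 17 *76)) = -1686672 / 142595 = -11.83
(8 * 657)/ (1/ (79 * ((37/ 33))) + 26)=15363288/ 76031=202.07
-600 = -600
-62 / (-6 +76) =-31 / 35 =-0.89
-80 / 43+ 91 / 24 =1993 / 1032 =1.93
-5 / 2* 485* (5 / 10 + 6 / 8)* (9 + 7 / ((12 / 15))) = -860875 / 32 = -26902.34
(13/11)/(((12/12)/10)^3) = 13000/11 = 1181.82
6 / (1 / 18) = 108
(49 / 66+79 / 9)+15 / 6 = 12.02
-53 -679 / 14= -203 / 2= -101.50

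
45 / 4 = 11.25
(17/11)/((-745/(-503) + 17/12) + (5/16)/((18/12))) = 68408/137489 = 0.50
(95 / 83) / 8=95 / 664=0.14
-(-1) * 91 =91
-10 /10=-1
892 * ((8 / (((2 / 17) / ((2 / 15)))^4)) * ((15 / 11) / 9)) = 596005856 / 334125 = 1783.78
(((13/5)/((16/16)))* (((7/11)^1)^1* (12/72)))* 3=91/110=0.83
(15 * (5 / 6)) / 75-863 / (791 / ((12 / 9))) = -1.29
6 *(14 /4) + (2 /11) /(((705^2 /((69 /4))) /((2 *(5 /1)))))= 7654208 /364485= 21.00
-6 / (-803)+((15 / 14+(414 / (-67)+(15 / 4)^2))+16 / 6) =210218341 / 18077136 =11.63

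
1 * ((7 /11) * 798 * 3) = 16758 /11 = 1523.45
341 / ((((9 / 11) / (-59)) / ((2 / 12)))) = -4098.31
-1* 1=-1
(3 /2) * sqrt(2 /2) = 3 /2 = 1.50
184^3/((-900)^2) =7.69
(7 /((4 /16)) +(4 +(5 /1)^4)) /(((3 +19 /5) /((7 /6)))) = 7665 /68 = 112.72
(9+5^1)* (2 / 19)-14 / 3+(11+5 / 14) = 8.16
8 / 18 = 4 / 9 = 0.44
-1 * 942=-942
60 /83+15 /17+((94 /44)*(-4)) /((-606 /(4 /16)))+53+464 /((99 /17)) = 7578317831 /56434356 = 134.29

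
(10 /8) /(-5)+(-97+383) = 1143 /4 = 285.75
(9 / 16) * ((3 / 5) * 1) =27 / 80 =0.34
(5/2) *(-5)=-25/2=-12.50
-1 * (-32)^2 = -1024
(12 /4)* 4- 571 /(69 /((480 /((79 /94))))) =-8566036 /1817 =-4714.38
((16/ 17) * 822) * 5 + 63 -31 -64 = 65216/ 17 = 3836.24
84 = 84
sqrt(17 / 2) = sqrt(34) / 2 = 2.92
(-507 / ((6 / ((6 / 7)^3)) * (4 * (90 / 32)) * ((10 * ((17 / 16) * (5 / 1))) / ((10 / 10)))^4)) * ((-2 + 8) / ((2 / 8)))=-797442048 / 55952544921875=-0.00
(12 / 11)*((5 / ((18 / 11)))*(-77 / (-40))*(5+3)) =154 / 3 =51.33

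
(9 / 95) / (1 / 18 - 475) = -162 / 812155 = -0.00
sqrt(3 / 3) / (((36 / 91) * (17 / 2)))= 91 / 306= 0.30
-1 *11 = -11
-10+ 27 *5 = 125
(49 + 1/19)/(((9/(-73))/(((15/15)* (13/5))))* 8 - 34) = -442234/309947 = -1.43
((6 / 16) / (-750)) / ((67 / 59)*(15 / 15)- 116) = 59 / 13554000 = 0.00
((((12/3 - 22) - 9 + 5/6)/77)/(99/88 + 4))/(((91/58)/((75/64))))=-113825/2298296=-0.05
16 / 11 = 1.45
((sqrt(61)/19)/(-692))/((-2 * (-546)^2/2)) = sqrt(61)/3919629168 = 0.00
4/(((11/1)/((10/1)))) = 40/11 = 3.64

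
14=14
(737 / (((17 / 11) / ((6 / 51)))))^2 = 3147.64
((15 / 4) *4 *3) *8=360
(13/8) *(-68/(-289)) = 13/34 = 0.38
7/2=3.50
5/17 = 0.29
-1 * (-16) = 16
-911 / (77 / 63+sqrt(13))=90189 / 932 - 73791 * sqrt(13) / 932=-188.70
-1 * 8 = -8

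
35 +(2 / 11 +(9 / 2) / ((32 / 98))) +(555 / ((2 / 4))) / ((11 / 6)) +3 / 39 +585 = 5671927 / 4576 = 1239.49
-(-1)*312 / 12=26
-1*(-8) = 8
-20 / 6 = -10 / 3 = -3.33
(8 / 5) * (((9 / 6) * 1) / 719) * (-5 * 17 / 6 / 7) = -0.01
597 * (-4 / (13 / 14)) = -33432 / 13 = -2571.69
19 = 19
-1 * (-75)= 75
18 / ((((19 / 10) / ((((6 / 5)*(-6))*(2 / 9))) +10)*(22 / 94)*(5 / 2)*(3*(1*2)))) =32 / 55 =0.58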